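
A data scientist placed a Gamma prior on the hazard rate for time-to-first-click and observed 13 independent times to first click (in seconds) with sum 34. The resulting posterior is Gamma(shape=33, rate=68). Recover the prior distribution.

For an exponential likelihood with a Gamma(α, β) prior on the rate, n observations with total T give posterior Gamma(α+n, β+T).
So α = 33 − 13 = 20 and β = 68 − 34 = 34.

Gamma(shape=20, rate=34)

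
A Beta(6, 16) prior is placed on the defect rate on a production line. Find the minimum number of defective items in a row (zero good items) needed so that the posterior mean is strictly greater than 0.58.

k = 17

After k defective items and 0 good items the posterior is Beta(6+k, 16), with mean (6+k)/(6+16+k).
Set (6+k)/(22+k) > 0.58 and solve: k > (0.58·22 − 6)/(1 − 0.58) = 16.095.
The smallest integer exceeding 16.095 is 17.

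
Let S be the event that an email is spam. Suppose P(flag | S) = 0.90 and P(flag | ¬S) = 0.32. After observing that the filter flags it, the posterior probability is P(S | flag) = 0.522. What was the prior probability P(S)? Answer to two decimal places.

In odds form, posterior odds = prior odds × likelihood ratio, so prior odds = posterior odds ÷ LR.
Posterior odds = 0.522/(1−0.522) = 1.0921. LR = 0.90/0.32 = 2.8125.
Prior odds = 1.0921/2.8125 = 0.3883, so P(S) = 0.3883/(1+0.3883) ≈ 0.28.

P(S) = 0.28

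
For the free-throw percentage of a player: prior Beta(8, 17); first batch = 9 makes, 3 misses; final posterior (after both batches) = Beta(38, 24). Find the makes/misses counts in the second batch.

Because Beta–binomial updating is additive in the counts, the combined data contributed (α_post−α_prior, β_post−β_prior) successes and failures.
Total across both batches: 38−8=30 makes, 24−17=7 misses.
Subtract the first batch: 30−9=21 makes and 7−3=4 misses.

21 makes and 4 misses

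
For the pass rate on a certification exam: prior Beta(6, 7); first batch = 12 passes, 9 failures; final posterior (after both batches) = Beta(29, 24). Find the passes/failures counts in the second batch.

11 passes and 8 failures

Sequential conjugate updates are equivalent to a single update on the pooled data, so total successes = posterior α − prior α and total failures = posterior β − prior β.
Total across both batches: 29−6=23 passes, 24−7=17 failures.
Subtract the first batch: 23−12=11 passes and 17−9=8 failures.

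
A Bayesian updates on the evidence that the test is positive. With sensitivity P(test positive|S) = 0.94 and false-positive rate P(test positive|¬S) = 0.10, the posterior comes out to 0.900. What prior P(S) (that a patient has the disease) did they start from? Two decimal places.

Bayes' rule in odds form gives O(S|E) = O(S)·[P(E|S)/P(E|¬S)], hence O(S) = O(S|E)/LR.
Posterior odds = 0.900/(1−0.900) = 9.0000. LR = 0.94/0.10 = 9.4000.
Prior odds = 9.0000/9.4000 = 0.9574, so P(S) = 0.9574/(1+0.9574) ≈ 0.49.

P(S) = 0.49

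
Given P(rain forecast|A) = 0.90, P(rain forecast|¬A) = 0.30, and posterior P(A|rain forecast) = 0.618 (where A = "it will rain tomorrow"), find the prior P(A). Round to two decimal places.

Bayes' rule in odds form gives O(A|E) = O(A)·[P(E|A)/P(E|¬A)], hence O(A) = O(A|E)/LR.
Posterior odds = 0.618/(1−0.618) = 1.6178. LR = 0.90/0.30 = 3.0000.
Prior odds = 1.6178/3.0000 = 0.5393, so P(A) = 0.5393/(1+0.5393) ≈ 0.35.

P(A) = 0.35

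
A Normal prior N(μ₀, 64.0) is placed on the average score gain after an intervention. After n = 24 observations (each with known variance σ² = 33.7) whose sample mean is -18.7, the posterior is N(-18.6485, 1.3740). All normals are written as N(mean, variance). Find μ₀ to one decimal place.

μ₀ = -16.3

With known observation variance, the Normal–Normal posterior has precision τ_n = τ₀ + n/σ² and mean μ_n = (τ₀μ₀ + (n/σ²)x̄)/τ_n.
Here τ₀ = 1/64.0 = 0.015625 and τ_data = 24/33.7 = 0.712166, so τ_n = 0.727791.
Rearranging for μ₀: μ₀ = (μ_n·τ_n − τ_data·x̄)/τ₀ = (-18.6485·0.727791 − 0.712166·-18.7) / 0.015625 = -0.254706/0.015625 ≈ -16.3.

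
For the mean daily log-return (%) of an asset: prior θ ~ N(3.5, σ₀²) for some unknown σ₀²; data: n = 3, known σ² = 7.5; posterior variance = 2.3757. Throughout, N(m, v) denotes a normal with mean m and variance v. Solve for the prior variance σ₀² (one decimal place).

Posterior precision equals prior precision plus data precision: 1/σ_n² = 1/σ₀² + n/σ².
So 1/σ₀² = 1/2.3757 − 3/7.5 = 0.420929 − 0.400000 = 0.020929.
Hence σ₀² = 1/0.020929 ≈ 47.8.

σ₀² = 47.8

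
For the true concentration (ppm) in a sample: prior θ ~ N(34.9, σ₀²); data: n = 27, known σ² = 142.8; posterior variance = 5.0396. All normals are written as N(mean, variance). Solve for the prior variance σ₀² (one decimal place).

σ₀² = 106.9

For the Normal–Normal model with known σ², precisions add: τ_n = τ₀ + n/σ².
So 1/σ₀² = 1/5.0396 − 27/142.8 = 0.198428 − 0.189076 = 0.009352.
Hence σ₀² = 1/0.009352 ≈ 106.9.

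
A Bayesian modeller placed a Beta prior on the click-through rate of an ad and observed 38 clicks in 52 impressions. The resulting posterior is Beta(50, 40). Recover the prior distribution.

Under Beta–binomial conjugacy the posterior parameters are (a+s, b+f).
Subtract the data counts: 50−38=12, 40−14=26.

Beta(12, 26)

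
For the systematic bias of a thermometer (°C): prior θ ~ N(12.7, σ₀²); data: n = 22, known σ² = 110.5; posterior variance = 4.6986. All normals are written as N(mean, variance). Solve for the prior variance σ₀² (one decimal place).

Posterior precision equals prior precision plus data precision: 1/σ_n² = 1/σ₀² + n/σ².
So 1/σ₀² = 1/4.6986 − 22/110.5 = 0.212829 − 0.199095 = 0.013734.
Hence σ₀² = 1/0.013734 ≈ 72.8.

σ₀² = 72.8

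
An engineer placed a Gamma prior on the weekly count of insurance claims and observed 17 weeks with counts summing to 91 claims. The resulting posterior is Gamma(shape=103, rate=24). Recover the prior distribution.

A Gamma(α, β) prior (rate parametrization) on a Poisson rate with n observations summing to S gives posterior Gamma(α+S, β+n).
So α = 103 − 91 = 12 and β = 24 − 17 = 7.

Gamma(shape=12, rate=7)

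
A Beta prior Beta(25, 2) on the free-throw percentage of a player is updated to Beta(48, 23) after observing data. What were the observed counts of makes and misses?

Beta is conjugate to the binomial likelihood: posterior = Beta(α+s, β+f).
So s = 48 − 25 = 23 and f = 23 − 2 = 21.

23 makes and 21 misses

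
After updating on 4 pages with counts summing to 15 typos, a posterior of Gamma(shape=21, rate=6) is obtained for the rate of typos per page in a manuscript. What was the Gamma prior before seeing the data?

Gamma(shape=6, rate=2)

Gamma–Poisson conjugacy: posterior shape = α + Σxᵢ, posterior rate = β + n.
So α = 21 − 15 = 6 and β = 6 − 4 = 2.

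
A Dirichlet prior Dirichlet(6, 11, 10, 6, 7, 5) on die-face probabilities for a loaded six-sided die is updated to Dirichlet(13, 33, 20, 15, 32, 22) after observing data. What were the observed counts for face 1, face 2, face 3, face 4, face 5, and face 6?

counts (7, 22, 10, 9, 25, 17)

For a Dirichlet(α) prior with multinomial counts c, the posterior is Dirichlet(α + c) componentwise.
Counts are posterior − prior componentwise: 13−6=7, 33−11=22, 20−10=10, 15−6=9, 32−7=25, 22−5=17.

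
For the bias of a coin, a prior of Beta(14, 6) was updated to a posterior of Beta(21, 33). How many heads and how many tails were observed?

7 heads and 27 tails

Under Beta–binomial conjugacy the posterior parameters are (α+s, β+f).
Match parameters: s=21−14=7, f=33−6=27.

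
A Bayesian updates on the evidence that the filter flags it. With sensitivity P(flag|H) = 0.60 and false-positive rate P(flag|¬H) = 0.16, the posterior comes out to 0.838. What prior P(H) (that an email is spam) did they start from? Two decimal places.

P(H) = 0.58

Bayes' rule in odds form gives O(H|E) = O(H)·[P(E|H)/P(E|¬H)], hence O(H) = O(H|E)/LR.
Posterior odds = 0.838/(1−0.838) = 5.1728. LR = 0.60/0.16 = 3.7500.
Prior odds = 5.1728/3.7500 = 1.3794, so P(H) = 1.3794/(1+1.3794) ≈ 0.58.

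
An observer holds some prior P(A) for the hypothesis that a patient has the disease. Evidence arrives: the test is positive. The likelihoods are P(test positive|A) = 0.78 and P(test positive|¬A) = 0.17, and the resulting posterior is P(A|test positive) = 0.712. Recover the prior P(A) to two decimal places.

Bayes' rule in odds form gives O(A|E) = O(A)·[P(E|A)/P(E|¬A)], hence O(A) = O(A|E)/LR.
Posterior odds = 0.712/(1−0.712) = 2.4722. LR = 0.78/0.17 = 4.5882.
Prior odds = 2.4722/4.5882 = 0.5388, so P(A) = 0.5388/(1+0.5388) ≈ 0.35.

P(A) = 0.35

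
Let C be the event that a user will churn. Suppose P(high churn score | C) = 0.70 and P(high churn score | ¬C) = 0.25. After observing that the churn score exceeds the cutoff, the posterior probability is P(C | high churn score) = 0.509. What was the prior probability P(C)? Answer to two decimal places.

Bayes' rule in odds form gives O(C|E) = O(C)·[P(E|C)/P(E|¬C)], hence O(C) = O(C|E)/LR.
Posterior odds = 0.509/(1−0.509) = 1.0367. LR = 0.70/0.25 = 2.8000.
Prior odds = 1.0367/2.8000 = 0.3703, so P(C) = 0.3703/(1+0.3703) ≈ 0.27.

P(C) = 0.27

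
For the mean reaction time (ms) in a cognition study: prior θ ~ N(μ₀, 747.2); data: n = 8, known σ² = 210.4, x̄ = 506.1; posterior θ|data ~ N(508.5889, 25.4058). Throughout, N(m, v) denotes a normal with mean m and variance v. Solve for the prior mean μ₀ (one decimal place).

With known observation variance, the Normal–Normal posterior has precision τ_n = τ₀ + n/σ² and mean μ_n = (τ₀μ₀ + (n/σ²)x̄)/τ_n.
Here τ₀ = 1/747.2 = 0.001338 and τ_data = 8/210.4 = 0.038023, so τ_n = 0.039361.
Rearranging for μ₀: μ₀ = (μ_n·τ_n − τ_data·x̄)/τ₀ = (508.5889·0.039361 − 0.038023·506.1) / 0.001338 = 0.775127/0.001338 ≈ 579.3.

μ₀ = 579.3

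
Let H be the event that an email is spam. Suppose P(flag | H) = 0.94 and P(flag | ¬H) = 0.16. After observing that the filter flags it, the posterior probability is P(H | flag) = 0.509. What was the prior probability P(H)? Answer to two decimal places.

In odds form, posterior odds = prior odds × likelihood ratio, so prior odds = posterior odds ÷ LR.
Posterior odds = 0.509/(1−0.509) = 1.0367. LR = 0.94/0.16 = 5.8750.
Prior odds = 1.0367/5.8750 = 0.1765, so P(H) = 0.1765/(1+0.1765) ≈ 0.15.

P(H) = 0.15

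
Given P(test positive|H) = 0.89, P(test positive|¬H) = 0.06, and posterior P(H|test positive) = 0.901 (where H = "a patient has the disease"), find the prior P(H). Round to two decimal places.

P(H) = 0.38

Bayes' rule in odds form gives O(H|E) = O(H)·[P(E|H)/P(E|¬H)], hence O(H) = O(H|E)/LR.
Posterior odds = 0.901/(1−0.901) = 9.1010. LR = 0.89/0.06 = 14.8333.
Prior odds = 9.1010/14.8333 = 0.6136, so P(H) = 0.6136/(1+0.6136) ≈ 0.38.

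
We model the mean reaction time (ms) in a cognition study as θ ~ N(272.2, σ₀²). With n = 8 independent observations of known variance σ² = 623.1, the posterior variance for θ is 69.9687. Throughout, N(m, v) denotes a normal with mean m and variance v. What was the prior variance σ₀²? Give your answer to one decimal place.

For the Normal–Normal model with known σ², precisions add: τ_n = τ₀ + n/σ².
So 1/σ₀² = 1/69.9687 − 8/623.1 = 0.014292 − 0.012839 = 0.001453.
Hence σ₀² = 1/0.001453 ≈ 688.2.

σ₀² = 688.2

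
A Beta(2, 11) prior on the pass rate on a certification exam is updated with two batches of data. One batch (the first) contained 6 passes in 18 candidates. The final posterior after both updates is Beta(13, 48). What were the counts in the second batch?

Because Beta–binomial updating is additive in the counts, the combined data contributed (α_post−α_prior, β_post−β_prior) successes and failures.
Total across both batches: 13−2=11 passes, 48−11=37 failures.
Subtract the first batch: 11−6=5 passes and 37−12=25 failures.

5 passes and 25 failures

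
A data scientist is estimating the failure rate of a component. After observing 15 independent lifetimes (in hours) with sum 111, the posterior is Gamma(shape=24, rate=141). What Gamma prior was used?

Gamma(shape=9, rate=30)

Gamma–exponential conjugacy: posterior shape = α + n, posterior rate = β + Σtᵢ.
So α = 24 − 15 = 9 and β = 141 − 111 = 30.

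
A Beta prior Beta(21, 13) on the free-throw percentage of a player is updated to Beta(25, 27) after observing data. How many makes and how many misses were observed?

Beta is conjugate to the binomial likelihood: posterior = Beta(α+s, β+f).
Match parameters: s=25−21=4, f=27−13=14.

4 makes and 14 misses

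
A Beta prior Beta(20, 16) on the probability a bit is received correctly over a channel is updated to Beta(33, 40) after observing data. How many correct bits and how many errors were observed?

Beta is conjugate to the binomial likelihood: posterior = Beta(a+s, b+f).
Match parameters: s=33−20=13, f=40−16=24.

13 correct bits and 24 errors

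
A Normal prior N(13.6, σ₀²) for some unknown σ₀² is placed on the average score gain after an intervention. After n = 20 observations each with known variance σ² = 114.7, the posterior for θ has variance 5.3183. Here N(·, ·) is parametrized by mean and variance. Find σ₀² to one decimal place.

Posterior precision equals prior precision plus data precision: 1/σ_n² = 1/σ₀² + n/σ².
So 1/σ₀² = 1/5.3183 − 20/114.7 = 0.188030 − 0.174368 = 0.013662.
Hence σ₀² = 1/0.013662 ≈ 73.2.

σ₀² = 73.2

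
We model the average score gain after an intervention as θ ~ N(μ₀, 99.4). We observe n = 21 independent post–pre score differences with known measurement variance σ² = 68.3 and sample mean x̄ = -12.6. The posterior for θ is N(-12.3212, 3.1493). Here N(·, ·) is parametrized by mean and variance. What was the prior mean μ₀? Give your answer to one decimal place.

μ₀ = -3.8

The posterior mean is a precision-weighted average: μ_n = (τ₀μ₀ + τ_data·x̄)/(τ₀+τ_data), with τ₀=1/σ₀² and τ_data=n/σ².
Here τ₀ = 1/99.4 = 0.010060 and τ_data = 21/68.3 = 0.307467, so τ_n = 0.317527.
Rearranging for μ₀: μ₀ = (μ_n·τ_n − τ_data·x̄)/τ₀ = (-12.3212·0.317527 − 0.307467·-12.6) / 0.010060 = -0.038229/0.010060 ≈ -3.8.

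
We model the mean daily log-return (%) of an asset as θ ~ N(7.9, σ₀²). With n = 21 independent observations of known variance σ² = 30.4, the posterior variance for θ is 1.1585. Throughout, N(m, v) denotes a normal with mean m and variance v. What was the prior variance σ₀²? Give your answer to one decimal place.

σ₀² = 5.8

For the Normal–Normal model with known σ², precisions add: τ_n = τ₀ + n/σ².
So 1/σ₀² = 1/1.1585 − 21/30.4 = 0.863185 − 0.690789 = 0.172396.
Hence σ₀² = 1/0.172396 ≈ 5.8.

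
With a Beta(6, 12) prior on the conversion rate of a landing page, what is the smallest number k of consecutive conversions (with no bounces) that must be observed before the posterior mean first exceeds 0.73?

k = 27

After k conversions and 0 bounces the posterior is Beta(6+k, 12), with mean (6+k)/(6+12+k).
Set (6+k)/(18+k) > 0.73 and solve: k > (0.73·18 − 6)/(1 − 0.73) = 26.444.
The smallest integer exceeding 26.444 is 27.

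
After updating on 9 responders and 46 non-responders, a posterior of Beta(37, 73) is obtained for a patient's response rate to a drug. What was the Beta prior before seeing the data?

Under Beta–binomial conjugacy the posterior parameters are (a+s, b+f).
Subtract the data counts: 37−9=28, 73−46=27.

Beta(28, 27)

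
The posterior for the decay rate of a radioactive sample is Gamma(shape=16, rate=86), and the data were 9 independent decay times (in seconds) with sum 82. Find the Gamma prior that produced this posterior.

Gamma(shape=7, rate=4)

Gamma–exponential conjugacy: posterior shape = α + n, posterior rate = β + Σtᵢ.
So α = 16 − 9 = 7 and β = 86 − 82 = 4.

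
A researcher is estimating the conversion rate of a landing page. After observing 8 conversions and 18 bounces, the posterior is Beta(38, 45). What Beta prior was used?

A Beta(a, b) prior with s successes and f failures in binomial data gives a Beta(a+s, b+f) posterior.
So a = 38 − 8 = 30 and b = 45 − 18 = 27.

Beta(30, 27)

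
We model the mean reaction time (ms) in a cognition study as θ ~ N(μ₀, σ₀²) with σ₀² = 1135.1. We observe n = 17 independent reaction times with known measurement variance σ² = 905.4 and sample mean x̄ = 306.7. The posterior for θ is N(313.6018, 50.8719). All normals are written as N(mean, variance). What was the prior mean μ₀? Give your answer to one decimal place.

μ₀ = 460.7

The posterior mean is a precision-weighted average: μ_n = (τ₀μ₀ + τ_data·x̄)/(τ₀+τ_data), with τ₀=1/σ₀² and τ_data=n/σ².
Here τ₀ = 1/1135.1 = 0.000881 and τ_data = 17/905.4 = 0.018776, so τ_n = 0.019657.
Rearranging for μ₀: μ₀ = (μ_n·τ_n − τ_data·x̄)/τ₀ = (313.6018·0.019657 − 0.018776·306.7) / 0.000881 = 0.405871/0.000881 ≈ 460.7.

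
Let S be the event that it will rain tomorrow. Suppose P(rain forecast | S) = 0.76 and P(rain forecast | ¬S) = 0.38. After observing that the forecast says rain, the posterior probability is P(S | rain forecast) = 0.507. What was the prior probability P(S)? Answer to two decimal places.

P(S) = 0.34

Bayes' rule in odds form gives O(S|E) = O(S)·[P(E|S)/P(E|¬S)], hence O(S) = O(S|E)/LR.
Posterior odds = 0.507/(1−0.507) = 1.0284. LR = 0.76/0.38 = 2.0000.
Prior odds = 1.0284/2.0000 = 0.5142, so P(S) = 0.5142/(1+0.5142) ≈ 0.34.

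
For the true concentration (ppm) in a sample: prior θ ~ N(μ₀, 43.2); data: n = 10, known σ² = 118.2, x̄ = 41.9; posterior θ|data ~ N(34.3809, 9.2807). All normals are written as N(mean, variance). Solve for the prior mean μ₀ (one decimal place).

The posterior mean is a precision-weighted average: μ_n = (τ₀μ₀ + τ_data·x̄)/(τ₀+τ_data), with τ₀=1/σ₀² and τ_data=n/σ².
Here τ₀ = 1/43.2 = 0.023148 and τ_data = 10/118.2 = 0.084602, so τ_n = 0.107750.
Rearranging for μ₀: μ₀ = (μ_n·τ_n − τ_data·x̄)/τ₀ = (34.3809·0.107750 − 0.084602·41.9) / 0.023148 = 0.159718/0.023148 ≈ 6.9.

μ₀ = 6.9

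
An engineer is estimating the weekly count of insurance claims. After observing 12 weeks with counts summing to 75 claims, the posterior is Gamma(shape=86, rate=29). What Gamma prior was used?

A Gamma(α, β) prior (rate parametrization) on a Poisson rate with n observations summing to S gives posterior Gamma(α+S, β+n).
So α = 86 − 75 = 11 and β = 29 − 12 = 17.

Gamma(shape=11, rate=17)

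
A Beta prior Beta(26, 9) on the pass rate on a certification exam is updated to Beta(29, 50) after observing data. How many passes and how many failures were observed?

Under Beta–binomial conjugacy the posterior parameters are (a+s, b+f).
Match parameters: s=29−26=3, f=50−9=41.

3 passes and 41 failures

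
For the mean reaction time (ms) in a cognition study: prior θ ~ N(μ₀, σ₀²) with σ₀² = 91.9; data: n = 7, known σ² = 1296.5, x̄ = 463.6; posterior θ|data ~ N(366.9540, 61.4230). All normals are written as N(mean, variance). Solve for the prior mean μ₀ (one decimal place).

With known observation variance, the Normal–Normal posterior has precision τ_n = τ₀ + n/σ² and mean μ_n = (τ₀μ₀ + (n/σ²)x̄)/τ_n.
Here τ₀ = 1/91.9 = 0.010881 and τ_data = 7/1296.5 = 0.005399, so τ_n = 0.016280.
Rearranging for μ₀: μ₀ = (μ_n·τ_n − τ_data·x̄)/τ₀ = (366.9540·0.016280 − 0.005399·463.6) / 0.010881 = 3.471035/0.010881 ≈ 319.0.

μ₀ = 319.0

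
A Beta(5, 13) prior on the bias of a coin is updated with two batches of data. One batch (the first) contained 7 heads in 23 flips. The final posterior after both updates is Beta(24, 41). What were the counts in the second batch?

12 heads and 12 tails

Sequential conjugate updates are equivalent to a single update on the pooled data, so total successes = posterior α − prior α and total failures = posterior β − prior β.
Total across both batches: 24−5=19 heads, 41−13=28 tails.
Subtract the first batch: 19−7=12 heads and 28−16=12 tails.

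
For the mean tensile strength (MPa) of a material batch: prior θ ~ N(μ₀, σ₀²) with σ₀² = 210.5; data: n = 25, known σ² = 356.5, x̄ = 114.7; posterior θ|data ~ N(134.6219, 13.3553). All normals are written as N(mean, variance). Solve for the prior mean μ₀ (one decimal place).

The posterior mean is a precision-weighted average: μ_n = (τ₀μ₀ + τ_data·x̄)/(τ₀+τ_data), with τ₀=1/σ₀² and τ_data=n/σ².
Here τ₀ = 1/210.5 = 0.004751 and τ_data = 25/356.5 = 0.070126, so τ_n = 0.074877.
Rearranging for μ₀: μ₀ = (μ_n·τ_n − τ_data·x̄)/τ₀ = (134.6219·0.074877 − 0.070126·114.7) / 0.004751 = 2.036632/0.004751 ≈ 428.7.

μ₀ = 428.7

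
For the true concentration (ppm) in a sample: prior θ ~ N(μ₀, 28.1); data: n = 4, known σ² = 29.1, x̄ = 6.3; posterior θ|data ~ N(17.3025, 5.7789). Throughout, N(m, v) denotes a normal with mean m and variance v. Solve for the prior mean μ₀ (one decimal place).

With known observation variance, the Normal–Normal posterior has precision τ_n = τ₀ + n/σ² and mean μ_n = (τ₀μ₀ + (n/σ²)x̄)/τ_n.
Here τ₀ = 1/28.1 = 0.035587 and τ_data = 4/29.1 = 0.137457, so τ_n = 0.173044.
Rearranging for μ₀: μ₀ = (μ_n·τ_n − τ_data·x̄)/τ₀ = (17.3025·0.173044 − 0.137457·6.3) / 0.035587 = 2.128115/0.035587 ≈ 59.8.

μ₀ = 59.8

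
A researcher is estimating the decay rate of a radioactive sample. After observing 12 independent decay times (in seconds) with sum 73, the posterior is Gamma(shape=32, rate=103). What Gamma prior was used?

Gamma(shape=20, rate=30)

Gamma–exponential conjugacy: posterior shape = α + n, posterior rate = β + Σtᵢ.
So α = 32 − 12 = 20 and β = 103 − 73 = 30.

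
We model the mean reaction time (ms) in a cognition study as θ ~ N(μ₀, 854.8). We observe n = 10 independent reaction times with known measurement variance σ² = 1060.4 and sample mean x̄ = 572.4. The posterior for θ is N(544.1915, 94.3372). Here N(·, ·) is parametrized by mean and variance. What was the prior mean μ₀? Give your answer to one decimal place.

μ₀ = 316.8

With known observation variance, the Normal–Normal posterior has precision τ_n = τ₀ + n/σ² and mean μ_n = (τ₀μ₀ + (n/σ²)x̄)/τ_n.
Here τ₀ = 1/854.8 = 0.001170 and τ_data = 10/1060.4 = 0.009430, so τ_n = 0.010600.
Rearranging for μ₀: μ₀ = (μ_n·τ_n − τ_data·x̄)/τ₀ = (544.1915·0.010600 − 0.009430·572.4) / 0.001170 = 0.370698/0.001170 ≈ 316.8.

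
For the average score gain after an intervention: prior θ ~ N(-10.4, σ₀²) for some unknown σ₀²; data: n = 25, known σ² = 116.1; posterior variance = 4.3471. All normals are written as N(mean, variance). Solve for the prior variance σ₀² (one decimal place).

σ₀² = 68.0

For the Normal–Normal model with known σ², precisions add: τ_n = τ₀ + n/σ².
So 1/σ₀² = 1/4.3471 − 25/116.1 = 0.230038 − 0.215332 = 0.014706.
Hence σ₀² = 1/0.014706 ≈ 68.0.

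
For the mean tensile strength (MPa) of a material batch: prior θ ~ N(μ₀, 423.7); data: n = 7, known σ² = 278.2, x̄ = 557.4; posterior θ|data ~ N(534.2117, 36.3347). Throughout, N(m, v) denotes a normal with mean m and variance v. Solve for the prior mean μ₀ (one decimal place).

The posterior mean is a precision-weighted average: μ_n = (τ₀μ₀ + τ_data·x̄)/(τ₀+τ_data), with τ₀=1/σ₀² and τ_data=n/σ².
Here τ₀ = 1/423.7 = 0.002360 and τ_data = 7/278.2 = 0.025162, so τ_n = 0.027522.
Rearranging for μ₀: μ₀ = (μ_n·τ_n − τ_data·x̄)/τ₀ = (534.2117·0.027522 − 0.025162·557.4) / 0.002360 = 0.677276/0.002360 ≈ 287.0.

μ₀ = 287.0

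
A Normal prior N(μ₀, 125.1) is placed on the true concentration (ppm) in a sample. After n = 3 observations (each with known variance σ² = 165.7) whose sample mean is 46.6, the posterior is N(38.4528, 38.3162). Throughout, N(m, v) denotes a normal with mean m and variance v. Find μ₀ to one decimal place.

The posterior mean is a precision-weighted average: μ_n = (τ₀μ₀ + τ_data·x̄)/(τ₀+τ_data), with τ₀=1/σ₀² and τ_data=n/σ².
Here τ₀ = 1/125.1 = 0.007994 and τ_data = 3/165.7 = 0.018105, so τ_n = 0.026099.
Rearranging for μ₀: μ₀ = (μ_n·τ_n − τ_data·x̄)/τ₀ = (38.4528·0.026099 − 0.018105·46.6) / 0.007994 = 0.159887/0.007994 ≈ 20.0.

μ₀ = 20.0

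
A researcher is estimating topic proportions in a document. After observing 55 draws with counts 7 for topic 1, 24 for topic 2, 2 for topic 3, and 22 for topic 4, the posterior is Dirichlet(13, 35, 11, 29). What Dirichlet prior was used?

Dirichlet(6, 11, 9, 7)

For a Dirichlet(α) prior with multinomial counts c, the posterior is Dirichlet(α + c) componentwise.
Subtract each count from the matching posterior parameter: 13−7=6, 35−24=11, 11−2=9, 29−22=7.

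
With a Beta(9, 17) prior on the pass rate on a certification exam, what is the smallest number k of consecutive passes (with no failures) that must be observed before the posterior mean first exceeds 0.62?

k = 19

After k passes and 0 failures the posterior is Beta(9+k, 17), with mean (9+k)/(9+17+k).
Set (9+k)/(26+k) > 0.62 and solve: k > (0.62·26 − 9)/(1 − 0.62) = 18.737.
The smallest integer exceeding 18.737 is 19.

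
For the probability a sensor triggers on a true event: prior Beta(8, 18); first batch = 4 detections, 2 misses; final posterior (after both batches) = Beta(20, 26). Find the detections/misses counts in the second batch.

8 detections and 6 misses

Sequential conjugate updates are equivalent to a single update on the pooled data, so total successes = posterior α − prior α and total failures = posterior β − prior β.
Total across both batches: 20−8=12 detections, 26−18=8 misses.
Subtract the first batch: 12−4=8 detections and 8−2=6 misses.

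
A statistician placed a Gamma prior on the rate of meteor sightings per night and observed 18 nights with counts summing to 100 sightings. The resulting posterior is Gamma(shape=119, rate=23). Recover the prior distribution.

Gamma(shape=19, rate=5)

Gamma–Poisson conjugacy: posterior shape = α + Σxᵢ, posterior rate = β + n.
So α = 119 − 100 = 19 and β = 23 − 18 = 5.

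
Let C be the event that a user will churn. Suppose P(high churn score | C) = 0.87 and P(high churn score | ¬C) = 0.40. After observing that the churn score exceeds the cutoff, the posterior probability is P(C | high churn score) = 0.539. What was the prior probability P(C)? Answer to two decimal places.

In odds form, posterior odds = prior odds × likelihood ratio, so prior odds = posterior odds ÷ LR.
Posterior odds = 0.539/(1−0.539) = 1.1692. LR = 0.87/0.40 = 2.1750.
Prior odds = 1.1692/2.1750 = 0.5376, so P(C) = 0.5376/(1+0.5376) ≈ 0.35.

P(C) = 0.35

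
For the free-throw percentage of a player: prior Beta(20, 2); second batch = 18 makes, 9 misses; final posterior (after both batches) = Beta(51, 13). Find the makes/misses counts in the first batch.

13 makes and 2 misses

Because Beta–binomial updating is additive in the counts, the combined data contributed (α_post−α_prior, β_post−β_prior) successes and failures.
Total across both batches: 51−20=31 makes, 13−2=11 misses.
Subtract the second batch: 31−18=13 makes and 11−9=2 misses.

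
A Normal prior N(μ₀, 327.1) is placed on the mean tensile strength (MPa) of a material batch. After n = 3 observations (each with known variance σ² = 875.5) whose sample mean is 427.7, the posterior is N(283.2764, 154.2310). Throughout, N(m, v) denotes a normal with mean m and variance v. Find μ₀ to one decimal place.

μ₀ = 121.4

With known observation variance, the Normal–Normal posterior has precision τ_n = τ₀ + n/σ² and mean μ_n = (τ₀μ₀ + (n/σ²)x̄)/τ_n.
Here τ₀ = 1/327.1 = 0.003057 and τ_data = 3/875.5 = 0.003427, so τ_n = 0.006484.
Rearranging for μ₀: μ₀ = (μ_n·τ_n − τ_data·x̄)/τ₀ = (283.2764·0.006484 − 0.003427·427.7) / 0.003057 = 0.371036/0.003057 ≈ 121.4.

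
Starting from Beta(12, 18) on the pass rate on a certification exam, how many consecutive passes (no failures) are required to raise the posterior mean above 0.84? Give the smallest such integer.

k = 83

After k passes and 0 failures the posterior is Beta(12+k, 18), with mean (12+k)/(12+18+k).
Set (12+k)/(30+k) > 0.84 and solve: k > (0.84·30 − 12)/(1 − 0.84) = 82.500.
The smallest integer exceeding 82.500 is 83, and checking k=83: (95)/(113) = 0.8407 > 0.84.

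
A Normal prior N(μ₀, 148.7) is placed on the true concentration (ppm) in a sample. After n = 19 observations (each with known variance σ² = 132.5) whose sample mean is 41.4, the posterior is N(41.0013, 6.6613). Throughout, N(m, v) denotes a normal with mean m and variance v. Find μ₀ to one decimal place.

The posterior mean is a precision-weighted average: μ_n = (τ₀μ₀ + τ_data·x̄)/(τ₀+τ_data), with τ₀=1/σ₀² and τ_data=n/σ².
Here τ₀ = 1/148.7 = 0.006725 and τ_data = 19/132.5 = 0.143396, so τ_n = 0.150121.
Rearranging for μ₀: μ₀ = (μ_n·τ_n − τ_data·x̄)/τ₀ = (41.0013·0.150121 − 0.143396·41.4) / 0.006725 = 0.218562/0.006725 ≈ 32.5.

μ₀ = 32.5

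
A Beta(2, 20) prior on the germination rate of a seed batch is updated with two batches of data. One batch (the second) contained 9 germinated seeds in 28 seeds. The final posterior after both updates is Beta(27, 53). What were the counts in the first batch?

Sequential conjugate updates are equivalent to a single update on the pooled data, so total successes = posterior α − prior α and total failures = posterior β − prior β.
Total across both batches: 27−2=25 germinated seeds, 53−20=33 non-germinating seeds.
Subtract the second batch: 25−9=16 germinated seeds and 33−19=14 non-germinating seeds.

16 germinated seeds and 14 non-germinating seeds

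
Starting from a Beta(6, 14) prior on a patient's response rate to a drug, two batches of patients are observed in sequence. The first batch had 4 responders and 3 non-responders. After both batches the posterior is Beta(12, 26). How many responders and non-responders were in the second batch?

2 responders and 9 non-responders

Because Beta–binomial updating is additive in the counts, the combined data contributed (α_post−α_prior, β_post−β_prior) successes and failures.
Total across both batches: 12−6=6 responders, 26−14=12 non-responders.
Subtract the first batch: 6−4=2 responders and 12−3=9 non-responders.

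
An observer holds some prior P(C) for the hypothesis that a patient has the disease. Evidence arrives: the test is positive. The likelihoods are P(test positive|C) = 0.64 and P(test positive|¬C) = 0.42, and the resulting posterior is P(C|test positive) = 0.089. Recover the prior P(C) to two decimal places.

Bayes' rule in odds form gives O(C|E) = O(C)·[P(E|C)/P(E|¬C)], hence O(C) = O(C|E)/LR.
Posterior odds = 0.089/(1−0.089) = 0.0977. LR = 0.64/0.42 = 1.5238.
Prior odds = 0.0977/1.5238 = 0.0641, so P(C) = 0.0641/(1+0.0641) ≈ 0.06.

P(C) = 0.06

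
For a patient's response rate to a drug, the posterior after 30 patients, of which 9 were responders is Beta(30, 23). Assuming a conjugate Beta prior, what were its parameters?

Beta(21, 2)

A Beta(α, β) prior with s successes and f failures in binomial data gives a Beta(α+s, β+f) posterior.
So α = 30 − 9 = 21 and β = 23 − 21 = 2.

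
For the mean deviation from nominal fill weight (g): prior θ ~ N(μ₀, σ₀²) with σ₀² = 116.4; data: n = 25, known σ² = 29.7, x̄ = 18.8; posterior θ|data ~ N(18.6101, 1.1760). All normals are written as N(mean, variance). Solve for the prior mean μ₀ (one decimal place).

With known observation variance, the Normal–Normal posterior has precision τ_n = τ₀ + n/σ² and mean μ_n = (τ₀μ₀ + (n/σ²)x̄)/τ_n.
Here τ₀ = 1/116.4 = 0.008591 and τ_data = 25/29.7 = 0.841751, so τ_n = 0.850342.
Rearranging for μ₀: μ₀ = (μ_n·τ_n − τ_data·x̄)/τ₀ = (18.6101·0.850342 − 0.841751·18.8) / 0.008591 = 0.000031/0.008591 ≈ 0.0.

μ₀ = 0.0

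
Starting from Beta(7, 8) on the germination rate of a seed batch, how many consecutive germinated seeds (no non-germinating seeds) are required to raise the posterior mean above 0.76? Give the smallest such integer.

After k germinated seeds and 0 non-germinating seeds the posterior is Beta(7+k, 8), with mean (7+k)/(7+8+k).
Set (7+k)/(15+k) > 0.76 and solve: k > (0.76·15 − 7)/(1 − 0.76) = 18.333.
The smallest integer exceeding 18.333 is 19.

k = 19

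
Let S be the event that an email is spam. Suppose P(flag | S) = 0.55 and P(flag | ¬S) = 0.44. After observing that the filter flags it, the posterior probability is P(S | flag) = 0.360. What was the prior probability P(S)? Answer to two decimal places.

Bayes' rule in odds form gives O(S|E) = O(S)·[P(E|S)/P(E|¬S)], hence O(S) = O(S|E)/LR.
Posterior odds = 0.360/(1−0.360) = 0.5625. LR = 0.55/0.44 = 1.2500.
Prior odds = 0.5625/1.2500 = 0.4500, so P(S) = 0.4500/(1+0.4500) ≈ 0.31.

P(S) = 0.31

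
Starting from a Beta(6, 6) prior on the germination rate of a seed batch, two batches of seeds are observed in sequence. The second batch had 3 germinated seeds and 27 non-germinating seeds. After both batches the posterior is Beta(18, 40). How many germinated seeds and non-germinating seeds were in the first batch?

Because Beta–binomial updating is additive in the counts, the combined data contributed (α_post−α_prior, β_post−β_prior) successes and failures.
Total across both batches: 18−6=12 germinated seeds, 40−6=34 non-germinating seeds.
Subtract the second batch: 12−3=9 germinated seeds and 34−27=7 non-germinating seeds.

9 germinated seeds and 7 non-germinating seeds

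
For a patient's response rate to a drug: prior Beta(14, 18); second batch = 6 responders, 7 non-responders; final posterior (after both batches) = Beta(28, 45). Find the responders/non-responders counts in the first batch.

Because Beta–binomial updating is additive in the counts, the combined data contributed (α_post−α_prior, β_post−β_prior) successes and failures.
Total across both batches: 28−14=14 responders, 45−18=27 non-responders.
Subtract the second batch: 14−6=8 responders and 27−7=20 non-responders.

8 responders and 20 non-responders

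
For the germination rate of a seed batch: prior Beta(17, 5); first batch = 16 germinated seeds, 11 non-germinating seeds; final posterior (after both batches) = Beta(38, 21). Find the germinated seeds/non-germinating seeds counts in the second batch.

Sequential conjugate updates are equivalent to a single update on the pooled data, so total successes = posterior α − prior α and total failures = posterior β − prior β.
Total across both batches: 38−17=21 germinated seeds, 21−5=16 non-germinating seeds.
Subtract the first batch: 21−16=5 germinated seeds and 16−11=5 non-germinating seeds.

5 germinated seeds and 5 non-germinating seeds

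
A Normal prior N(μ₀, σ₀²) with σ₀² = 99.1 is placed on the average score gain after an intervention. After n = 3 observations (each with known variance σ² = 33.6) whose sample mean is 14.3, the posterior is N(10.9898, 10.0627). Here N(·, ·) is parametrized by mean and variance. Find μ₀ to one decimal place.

μ₀ = -18.3

The posterior mean is a precision-weighted average: μ_n = (τ₀μ₀ + τ_data·x̄)/(τ₀+τ_data), with τ₀=1/σ₀² and τ_data=n/σ².
Here τ₀ = 1/99.1 = 0.010091 and τ_data = 3/33.6 = 0.089286, so τ_n = 0.099377.
Rearranging for μ₀: μ₀ = (μ_n·τ_n − τ_data·x̄)/τ₀ = (10.9898·0.099377 − 0.089286·14.3) / 0.010091 = -0.184656/0.010091 ≈ -18.3.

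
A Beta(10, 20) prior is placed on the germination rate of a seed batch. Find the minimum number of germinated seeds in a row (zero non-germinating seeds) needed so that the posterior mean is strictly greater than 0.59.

After k germinated seeds and 0 non-germinating seeds the posterior is Beta(10+k, 20), with mean (10+k)/(10+20+k).
Set (10+k)/(30+k) > 0.59 and solve: k > (0.59·30 − 10)/(1 − 0.59) = 18.780.
The smallest integer exceeding 18.780 is 19.

k = 19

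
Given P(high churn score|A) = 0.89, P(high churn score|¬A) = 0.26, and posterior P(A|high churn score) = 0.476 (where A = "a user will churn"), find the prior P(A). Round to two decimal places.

P(A) = 0.21

Bayes' rule in odds form gives O(A|E) = O(A)·[P(E|A)/P(E|¬A)], hence O(A) = O(A|E)/LR.
Posterior odds = 0.476/(1−0.476) = 0.9084. LR = 0.89/0.26 = 3.4231.
Prior odds = 0.9084/3.4231 = 0.2654, so P(A) = 0.2654/(1+0.2654) ≈ 0.21.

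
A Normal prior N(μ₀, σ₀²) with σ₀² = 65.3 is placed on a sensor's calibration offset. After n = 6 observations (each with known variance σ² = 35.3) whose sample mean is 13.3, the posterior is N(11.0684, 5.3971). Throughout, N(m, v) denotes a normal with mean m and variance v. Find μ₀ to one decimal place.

μ₀ = -13.7

The posterior mean is a precision-weighted average: μ_n = (τ₀μ₀ + τ_data·x̄)/(τ₀+τ_data), with τ₀=1/σ₀² and τ_data=n/σ².
Here τ₀ = 1/65.3 = 0.015314 and τ_data = 6/35.3 = 0.169972, so τ_n = 0.185286.
Rearranging for μ₀: μ₀ = (μ_n·τ_n − τ_data·x̄)/τ₀ = (11.0684·0.185286 − 0.169972·13.3) / 0.015314 = -0.209808/0.015314 ≈ -13.7.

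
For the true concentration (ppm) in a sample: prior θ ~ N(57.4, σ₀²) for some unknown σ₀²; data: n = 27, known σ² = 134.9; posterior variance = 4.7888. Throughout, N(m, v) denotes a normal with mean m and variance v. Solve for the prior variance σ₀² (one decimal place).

Posterior precision equals prior precision plus data precision: 1/σ_n² = 1/σ₀² + n/σ².
So 1/σ₀² = 1/4.7888 − 27/134.9 = 0.208821 − 0.200148 = 0.008673.
Hence σ₀² = 1/0.008673 ≈ 115.3.

σ₀² = 115.3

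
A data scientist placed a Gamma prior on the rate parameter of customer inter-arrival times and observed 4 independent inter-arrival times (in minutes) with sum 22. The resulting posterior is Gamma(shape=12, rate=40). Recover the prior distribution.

Gamma–exponential conjugacy: posterior shape = α + n, posterior rate = β + Σtᵢ.
So α = 12 − 4 = 8 and β = 40 − 22 = 18.

Gamma(shape=8, rate=18)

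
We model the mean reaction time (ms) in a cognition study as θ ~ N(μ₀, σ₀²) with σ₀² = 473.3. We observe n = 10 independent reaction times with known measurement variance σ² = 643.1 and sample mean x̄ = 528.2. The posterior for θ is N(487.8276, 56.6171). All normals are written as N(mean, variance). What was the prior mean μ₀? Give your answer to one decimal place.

With known observation variance, the Normal–Normal posterior has precision τ_n = τ₀ + n/σ² and mean μ_n = (τ₀μ₀ + (n/σ²)x̄)/τ_n.
Here τ₀ = 1/473.3 = 0.002113 and τ_data = 10/643.1 = 0.015550, so τ_n = 0.017663.
Rearranging for μ₀: μ₀ = (μ_n·τ_n − τ_data·x̄)/τ₀ = (487.8276·0.017663 − 0.015550·528.2) / 0.002113 = 0.402989/0.002113 ≈ 190.7.

μ₀ = 190.7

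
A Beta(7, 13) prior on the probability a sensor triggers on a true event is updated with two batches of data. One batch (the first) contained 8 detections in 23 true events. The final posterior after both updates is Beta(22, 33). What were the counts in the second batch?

Because Beta–binomial updating is additive in the counts, the combined data contributed (α_post−α_prior, β_post−β_prior) successes and failures.
Total across both batches: 22−7=15 detections, 33−13=20 misses.
Subtract the first batch: 15−8=7 detections and 20−15=5 misses.

7 detections and 5 misses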